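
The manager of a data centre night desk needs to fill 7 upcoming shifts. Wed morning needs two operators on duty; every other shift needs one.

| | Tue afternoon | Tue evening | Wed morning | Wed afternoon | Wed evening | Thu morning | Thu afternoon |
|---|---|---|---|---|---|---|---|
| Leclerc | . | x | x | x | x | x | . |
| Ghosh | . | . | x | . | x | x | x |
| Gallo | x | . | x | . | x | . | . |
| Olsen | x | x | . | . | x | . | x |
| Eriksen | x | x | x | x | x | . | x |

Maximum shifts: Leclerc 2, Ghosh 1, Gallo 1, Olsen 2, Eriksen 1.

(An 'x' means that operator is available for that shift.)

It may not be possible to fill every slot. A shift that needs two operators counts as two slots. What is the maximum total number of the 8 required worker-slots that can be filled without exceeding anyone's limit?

7

Total capacity across all operators is 2+1+1+2+1 = 7, and 8 slots are needed, so at most 7 can be filled.
An assignment achieving 7: Tue afternoon→Gallo, Tue evening→Olsen, Wed morning→Eriksen, Wed afternoon→Leclerc, Wed evening→Olsen, Thu morning→Leclerc, Thu afternoon→Ghosh.
Loads: Leclerc 2/2, Ghosh 1/1, Gallo 1/1, Olsen 2/2, Eriksen 1/1.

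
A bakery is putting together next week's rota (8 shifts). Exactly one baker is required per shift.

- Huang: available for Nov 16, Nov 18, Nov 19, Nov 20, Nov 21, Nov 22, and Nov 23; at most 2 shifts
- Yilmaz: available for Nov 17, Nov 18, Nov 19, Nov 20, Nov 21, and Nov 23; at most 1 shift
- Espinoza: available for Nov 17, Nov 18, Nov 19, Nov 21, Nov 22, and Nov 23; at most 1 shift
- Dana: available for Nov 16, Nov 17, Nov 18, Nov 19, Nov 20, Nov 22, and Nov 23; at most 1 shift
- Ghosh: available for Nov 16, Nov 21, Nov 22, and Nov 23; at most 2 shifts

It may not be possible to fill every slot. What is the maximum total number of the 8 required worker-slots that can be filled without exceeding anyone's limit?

7

Total capacity across all bakers is 2+1+1+1+2 = 7, and 8 slots are needed, so at most 7 can be filled.
An assignment achieving 7: Nov 16→Huang, Nov 17→Yilmaz, Nov 18→Espinoza, Nov 19→Dana, Nov 20→Huang, Nov 21→Ghosh, Nov 22→Ghosh.
Loads: Huang 2/2, Yilmaz 1/1, Espinoza 1/1, Dana 1/1, Ghosh 2/2.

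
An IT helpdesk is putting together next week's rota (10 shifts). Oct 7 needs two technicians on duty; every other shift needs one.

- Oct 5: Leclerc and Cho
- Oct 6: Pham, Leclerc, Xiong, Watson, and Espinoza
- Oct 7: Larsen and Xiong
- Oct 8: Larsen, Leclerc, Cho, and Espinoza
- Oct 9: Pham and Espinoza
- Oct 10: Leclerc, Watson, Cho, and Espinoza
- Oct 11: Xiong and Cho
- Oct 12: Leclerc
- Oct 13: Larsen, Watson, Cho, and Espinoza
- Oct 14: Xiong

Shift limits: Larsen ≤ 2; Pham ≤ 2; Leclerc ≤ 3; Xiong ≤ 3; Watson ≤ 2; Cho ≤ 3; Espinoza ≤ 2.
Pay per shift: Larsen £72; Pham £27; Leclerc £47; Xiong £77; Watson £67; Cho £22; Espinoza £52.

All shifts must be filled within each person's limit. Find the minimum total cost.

Oct 7 can only be covered by Larsen and Xiong, so that assignment is forced.
Oct 12 can only be covered by Leclerc, so that assignment is forced.
Oct 14 can only be covered by Xiong, so that assignment is forced.
Picking the cheapest available technician for each shift independently would cost £437, but that ignores the shift limits.
An optimal schedule: Oct 5→Cho, Oct 6→Pham, Oct 7→Larsen+Xiong, Oct 8→Leclerc, Oct 9→Pham, Oct 10→Leclerc, Oct 11→Cho, Oct 12→Leclerc, Oct 13→Cho, Oct 14→Xiong.
Total: 22 + 27 + 72 + 77 + 47 + 27 + 47 + 22 + 47 + 22 + 77 = £487.

£487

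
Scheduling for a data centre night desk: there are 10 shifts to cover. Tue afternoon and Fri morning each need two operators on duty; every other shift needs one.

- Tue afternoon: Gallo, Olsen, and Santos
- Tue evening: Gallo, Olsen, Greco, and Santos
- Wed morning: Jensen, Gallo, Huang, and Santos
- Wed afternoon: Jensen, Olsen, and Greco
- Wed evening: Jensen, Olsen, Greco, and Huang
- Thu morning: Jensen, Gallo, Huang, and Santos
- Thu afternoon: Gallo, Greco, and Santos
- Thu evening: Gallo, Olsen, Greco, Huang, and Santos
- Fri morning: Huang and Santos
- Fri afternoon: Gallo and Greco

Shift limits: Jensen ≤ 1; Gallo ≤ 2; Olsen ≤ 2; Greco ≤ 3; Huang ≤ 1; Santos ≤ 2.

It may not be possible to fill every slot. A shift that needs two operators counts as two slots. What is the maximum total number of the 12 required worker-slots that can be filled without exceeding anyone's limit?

11

Total capacity across all operators is 1+2+2+3+1+2 = 11, and 12 slots are needed, so at most 11 can be filled.
An assignment achieving 11: Tue afternoon→Gallo+Olsen, Tue evening→Olsen, Wed morning→Santos, Wed afternoon→Jensen, Wed evening→Greco, Thu afternoon→Greco, Thu evening→Greco, Fri morning→Huang+Santos, Fri afternoon→Gallo.
Loads: Jensen 1/1, Gallo 2/2, Olsen 2/2, Greco 3/3, Huang 1/1, Santos 2/2.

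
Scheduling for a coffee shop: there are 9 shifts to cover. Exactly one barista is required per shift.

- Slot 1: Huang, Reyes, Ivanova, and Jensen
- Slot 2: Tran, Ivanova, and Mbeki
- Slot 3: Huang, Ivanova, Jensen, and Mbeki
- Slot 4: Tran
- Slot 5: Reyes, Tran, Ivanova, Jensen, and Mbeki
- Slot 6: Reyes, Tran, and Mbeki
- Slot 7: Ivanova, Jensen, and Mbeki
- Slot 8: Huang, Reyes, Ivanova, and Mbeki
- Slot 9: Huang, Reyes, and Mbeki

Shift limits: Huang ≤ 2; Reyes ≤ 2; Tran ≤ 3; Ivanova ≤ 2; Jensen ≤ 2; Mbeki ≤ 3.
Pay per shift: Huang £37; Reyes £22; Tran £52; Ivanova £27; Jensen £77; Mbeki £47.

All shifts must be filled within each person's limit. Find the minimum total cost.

Slot 4 can only be covered by Tran, so that assignment is forced.
Picking the cheapest available barista for each shift independently would cost £243, but that ignores the shift limits.
An optimal schedule: Slot 1→Huang, Slot 2→Ivanova, Slot 3→Huang, Slot 4→Tran, Slot 5→Mbeki, Slot 6→Reyes, Slot 7→Ivanova, Slot 8→Mbeki, Slot 9→Reyes.
Total: 37 + 27 + 37 + 52 + 47 + 22 + 27 + 47 + 22 = £318.

£318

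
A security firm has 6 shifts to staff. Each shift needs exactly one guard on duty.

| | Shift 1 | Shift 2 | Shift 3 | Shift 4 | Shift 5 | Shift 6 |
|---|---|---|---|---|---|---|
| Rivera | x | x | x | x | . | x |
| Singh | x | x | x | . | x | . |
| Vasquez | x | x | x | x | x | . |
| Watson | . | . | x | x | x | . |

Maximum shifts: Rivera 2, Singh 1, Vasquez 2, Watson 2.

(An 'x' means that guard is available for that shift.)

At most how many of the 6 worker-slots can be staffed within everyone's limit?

6

Total capacity across all guards is 2+1+2+2 = 7, and 6 slots are needed, so at most 6 can be filled.
An assignment achieving 6: Shift 1→Rivera, Shift 2→Singh, Shift 3→Watson, Shift 4→Vasquez, Shift 5→Vasquez, Shift 6→Rivera.
Loads: Rivera 2/2, Singh 1/1, Vasquez 2/2, Watson 1/2.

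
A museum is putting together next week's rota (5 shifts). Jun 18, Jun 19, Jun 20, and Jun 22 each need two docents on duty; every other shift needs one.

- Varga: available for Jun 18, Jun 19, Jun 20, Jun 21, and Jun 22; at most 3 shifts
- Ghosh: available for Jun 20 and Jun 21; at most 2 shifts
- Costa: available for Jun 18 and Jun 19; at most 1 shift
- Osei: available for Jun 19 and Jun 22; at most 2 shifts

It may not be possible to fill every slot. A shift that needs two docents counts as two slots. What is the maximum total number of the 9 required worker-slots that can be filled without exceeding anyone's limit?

8

Total capacity across all docents is 3+2+1+2 = 8, and 9 slots are needed, so at most 8 can be filled.
An assignment achieving 8: Jun 18→Varga+Costa, Jun 19→Osei, Jun 20→Varga+Ghosh, Jun 21→Ghosh, Jun 22→Varga+Osei.
Loads: Varga 3/3, Ghosh 2/2, Costa 1/1, Osei 2/2.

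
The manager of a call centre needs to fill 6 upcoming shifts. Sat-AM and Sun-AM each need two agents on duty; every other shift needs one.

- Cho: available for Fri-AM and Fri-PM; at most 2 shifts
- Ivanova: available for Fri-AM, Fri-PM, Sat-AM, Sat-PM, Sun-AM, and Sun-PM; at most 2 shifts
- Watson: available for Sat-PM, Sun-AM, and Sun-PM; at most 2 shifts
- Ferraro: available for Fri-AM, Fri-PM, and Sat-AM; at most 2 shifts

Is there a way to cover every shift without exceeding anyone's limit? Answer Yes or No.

Total capacity is 8 and 8 slots are needed, so capacity alone doesn't rule it out.
Shifts {Sat-AM, Sat-PM, Sun-AM, Sun-PM} need 6 worker-slots in total, but the agents available for any of those shifts (Ivanova, Watson, and Ferraro) can supply at most 5 among them. So no valid schedule exists.

No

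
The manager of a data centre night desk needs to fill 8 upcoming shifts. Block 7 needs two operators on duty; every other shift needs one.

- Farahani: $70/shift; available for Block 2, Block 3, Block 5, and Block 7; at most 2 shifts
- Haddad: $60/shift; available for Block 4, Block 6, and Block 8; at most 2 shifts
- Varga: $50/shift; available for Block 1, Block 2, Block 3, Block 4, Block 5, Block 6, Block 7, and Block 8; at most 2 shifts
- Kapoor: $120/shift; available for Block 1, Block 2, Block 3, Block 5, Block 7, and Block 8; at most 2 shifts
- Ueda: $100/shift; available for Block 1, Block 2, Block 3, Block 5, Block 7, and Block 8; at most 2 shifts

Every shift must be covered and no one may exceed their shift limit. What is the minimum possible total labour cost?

$680

Picking the cheapest available operator for each shift independently would cost $470, but that ignores the shift limits.
An optimal schedule: Block 1→Varga, Block 2→Farahani, Block 3→Farahani, Block 4→Varga, Block 5→Ueda, Block 6→Haddad, Block 7→Ueda+Kapoor, Block 8→Haddad.
Total: 50 + 70 + 70 + 50 + 100 + 60 + 100 + 120 + 60 = $680.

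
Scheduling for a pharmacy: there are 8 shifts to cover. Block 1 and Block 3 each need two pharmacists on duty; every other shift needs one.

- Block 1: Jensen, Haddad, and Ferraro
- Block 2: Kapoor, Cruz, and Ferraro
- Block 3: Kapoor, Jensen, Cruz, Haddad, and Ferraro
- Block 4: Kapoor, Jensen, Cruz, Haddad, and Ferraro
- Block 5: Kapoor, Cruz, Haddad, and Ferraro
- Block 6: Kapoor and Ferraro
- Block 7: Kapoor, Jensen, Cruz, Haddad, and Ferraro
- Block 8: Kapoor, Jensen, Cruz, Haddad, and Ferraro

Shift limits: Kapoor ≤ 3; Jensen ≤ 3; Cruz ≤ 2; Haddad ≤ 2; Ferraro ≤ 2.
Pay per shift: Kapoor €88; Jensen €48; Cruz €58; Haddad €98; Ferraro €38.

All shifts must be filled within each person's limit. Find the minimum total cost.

Picking the cheapest available pharmacist for each shift independently would cost €400, but that ignores the shift limits.
An optimal schedule: Block 1→Ferraro+Jensen, Block 2→Cruz, Block 3→Jensen+Kapoor, Block 4→Jensen, Block 5→Cruz, Block 6→Ferraro, Block 7→Kapoor, Block 8→Kapoor.
Total: 38 + 48 + 58 + 48 + 88 + 48 + 58 + 38 + 88 + 88 = €600.

€600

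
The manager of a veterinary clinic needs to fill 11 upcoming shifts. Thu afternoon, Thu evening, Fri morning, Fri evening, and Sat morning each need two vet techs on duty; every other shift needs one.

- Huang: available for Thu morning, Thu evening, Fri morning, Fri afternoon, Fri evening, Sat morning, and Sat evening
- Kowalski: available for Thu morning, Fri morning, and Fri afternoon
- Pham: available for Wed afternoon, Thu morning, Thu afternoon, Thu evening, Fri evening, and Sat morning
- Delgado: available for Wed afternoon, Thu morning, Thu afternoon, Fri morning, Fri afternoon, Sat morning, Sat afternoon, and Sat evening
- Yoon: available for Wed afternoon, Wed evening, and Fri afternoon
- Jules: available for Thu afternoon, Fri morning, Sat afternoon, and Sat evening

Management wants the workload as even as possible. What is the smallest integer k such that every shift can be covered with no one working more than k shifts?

With 6 vet techs and 16 worker-slots to fill, someone must work at least ⌈16/6⌉ = 3 shifts, so k ≥ 3.
k = 3 works: Wed afternoon→Pham, Wed evening→Yoon, Thu morning→Kowalski, Thu afternoon→Delgado+Jules, Thu evening→Huang+Pham, Fri morning→Kowalski+Jules, Fri afternoon→Kowalski, Fri evening→Huang+Pham, Sat morning→Huang+Delgado, Sat afternoon→Delgado, Sat evening→Jules.
Loads: Huang 3, Kowalski 3, Pham 3, Delgado 3, Yoon 1, Jules 3 — all ≤ 3.

3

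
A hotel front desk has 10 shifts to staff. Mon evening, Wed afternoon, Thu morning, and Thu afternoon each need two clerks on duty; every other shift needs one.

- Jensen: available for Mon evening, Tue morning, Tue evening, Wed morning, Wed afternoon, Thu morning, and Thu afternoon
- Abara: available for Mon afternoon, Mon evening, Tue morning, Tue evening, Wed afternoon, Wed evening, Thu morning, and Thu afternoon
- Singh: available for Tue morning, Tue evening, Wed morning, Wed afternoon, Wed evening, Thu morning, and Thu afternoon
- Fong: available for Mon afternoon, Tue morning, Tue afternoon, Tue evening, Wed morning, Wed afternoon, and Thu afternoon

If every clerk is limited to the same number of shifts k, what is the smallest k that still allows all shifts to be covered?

With 4 clerks and 14 worker-slots to fill, someone must work at least ⌈14/4⌉ = 4 shifts, so k ≥ 4.
k = 4 works: Mon afternoon→Abara, Mon evening→Jensen+Abara, Tue morning→Jensen, Tue afternoon→Fong, Tue evening→Singh, Wed morning→Jensen, Wed afternoon→Singh+Fong, Wed evening→Abara, Thu morning→Jensen+Abara, Thu afternoon→Singh+Fong.
Loads: Jensen 4, Abara 4, Singh 3, Fong 3 — all ≤ 4.

4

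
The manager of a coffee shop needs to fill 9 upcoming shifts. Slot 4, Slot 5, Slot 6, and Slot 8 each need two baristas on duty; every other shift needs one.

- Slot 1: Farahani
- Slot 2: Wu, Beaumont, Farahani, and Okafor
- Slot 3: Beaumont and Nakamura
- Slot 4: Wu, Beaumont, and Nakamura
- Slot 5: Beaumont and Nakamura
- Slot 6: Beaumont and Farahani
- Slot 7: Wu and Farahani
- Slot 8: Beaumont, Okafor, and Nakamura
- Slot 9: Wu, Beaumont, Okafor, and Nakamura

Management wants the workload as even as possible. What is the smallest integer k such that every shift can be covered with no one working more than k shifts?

With 5 baristas and 13 worker-slots to fill, someone must work at least ⌈13/5⌉ = 3 shifts, so k ≥ 3.
k = 3 works: Slot 1→Farahani, Slot 2→Wu, Slot 3→Beaumont, Slot 4→Wu+Nakamura, Slot 5→Beaumont+Nakamura, Slot 6→Beaumont+Farahani, Slot 7→Wu, Slot 8→Okafor+Nakamura, Slot 9→Okafor.
Loads: Wu 3, Beaumont 3, Farahani 2, Okafor 2, Nakamura 3 — all ≤ 3.

3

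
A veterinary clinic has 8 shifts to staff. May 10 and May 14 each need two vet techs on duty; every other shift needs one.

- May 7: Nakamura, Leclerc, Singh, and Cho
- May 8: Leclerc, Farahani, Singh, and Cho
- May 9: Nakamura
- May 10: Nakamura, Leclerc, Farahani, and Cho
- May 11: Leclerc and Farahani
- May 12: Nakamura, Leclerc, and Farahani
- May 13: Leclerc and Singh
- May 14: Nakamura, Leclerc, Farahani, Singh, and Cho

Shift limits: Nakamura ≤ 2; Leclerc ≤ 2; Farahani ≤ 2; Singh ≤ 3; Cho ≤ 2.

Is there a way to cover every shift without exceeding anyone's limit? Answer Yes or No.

Yes

May 9 can only be covered by Nakamura, so that assignment is forced.
One valid schedule: May 7→Singh, May 8→Farahani, May 9→Nakamura, May 10→Farahani+Cho, May 11→Leclerc, May 12→Nakamura, May 13→Leclerc, May 14→Singh+Cho.
Loads: Nakamura 2/2, Leclerc 2/2, Farahani 2/2, Singh 2/3, Cho 2/2 — all within limits.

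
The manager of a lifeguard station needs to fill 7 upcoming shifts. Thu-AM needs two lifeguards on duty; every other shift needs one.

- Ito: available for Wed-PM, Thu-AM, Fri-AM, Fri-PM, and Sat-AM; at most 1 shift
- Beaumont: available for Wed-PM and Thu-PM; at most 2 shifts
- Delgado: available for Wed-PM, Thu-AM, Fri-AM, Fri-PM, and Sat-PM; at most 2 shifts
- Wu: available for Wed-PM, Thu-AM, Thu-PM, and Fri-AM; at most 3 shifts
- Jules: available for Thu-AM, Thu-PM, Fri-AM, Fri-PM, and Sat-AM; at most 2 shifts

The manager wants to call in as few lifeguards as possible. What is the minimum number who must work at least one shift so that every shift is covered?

4

8 slots to fill and no one can take more than 3, so at least ⌈8/3⌉ = 3 lifeguards are needed.
Any 3 lifeguards together have capacity at most 3+2+2 = 7 < 8 slots, so 3 can never suffice.
Ito, Delgado, Wu, and Jules alone can cover everything: Wed-PM→Delgado, Thu-AM→Wu+Jules, Thu-PM→Wu, Fri-AM→Wu, Fri-PM→Jules, Sat-AM→Ito, Sat-PM→Delgado.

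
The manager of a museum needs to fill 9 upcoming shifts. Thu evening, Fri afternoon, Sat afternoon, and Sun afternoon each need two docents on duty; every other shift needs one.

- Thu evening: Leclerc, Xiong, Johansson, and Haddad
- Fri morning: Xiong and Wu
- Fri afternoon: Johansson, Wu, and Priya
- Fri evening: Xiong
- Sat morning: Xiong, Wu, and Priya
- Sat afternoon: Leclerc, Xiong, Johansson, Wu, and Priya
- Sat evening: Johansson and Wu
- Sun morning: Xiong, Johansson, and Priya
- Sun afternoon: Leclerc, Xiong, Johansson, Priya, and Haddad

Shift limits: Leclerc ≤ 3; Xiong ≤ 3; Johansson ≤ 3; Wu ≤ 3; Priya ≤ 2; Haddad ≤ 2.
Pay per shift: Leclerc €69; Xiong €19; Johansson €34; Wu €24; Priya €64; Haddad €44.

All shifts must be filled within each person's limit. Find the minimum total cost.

€447

Fri evening can only be covered by Xiong, so that assignment is forced.
Picking the cheapest available docent for each shift independently would cost €307, but that ignores the shift limits.
An optimal schedule: Thu evening→Johansson+Haddad, Fri morning→Xiong, Fri afternoon→Wu+Johansson, Fri evening→Xiong, Sat morning→Xiong, Sat afternoon→Wu+Priya, Sat evening→Wu, Sun morning→Johansson, Sun afternoon→Haddad+Priya.
Total: 34 + 44 + 19 + 24 + 34 + 19 + 19 + 24 + 64 + 24 + 34 + 44 + 64 = €447.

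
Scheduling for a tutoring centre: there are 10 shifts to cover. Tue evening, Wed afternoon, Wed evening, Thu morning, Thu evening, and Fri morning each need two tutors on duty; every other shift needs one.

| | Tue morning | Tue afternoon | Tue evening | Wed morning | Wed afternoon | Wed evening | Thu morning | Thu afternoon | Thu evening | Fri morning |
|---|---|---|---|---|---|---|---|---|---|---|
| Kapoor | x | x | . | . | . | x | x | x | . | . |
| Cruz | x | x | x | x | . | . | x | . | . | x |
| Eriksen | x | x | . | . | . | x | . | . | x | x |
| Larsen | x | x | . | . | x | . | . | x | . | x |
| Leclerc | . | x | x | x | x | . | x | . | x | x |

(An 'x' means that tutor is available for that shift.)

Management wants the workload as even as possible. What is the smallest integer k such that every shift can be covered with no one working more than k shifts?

4

With 5 tutors and 16 worker-slots to fill, someone must work at least ⌈16/5⌉ = 4 shifts, so k ≥ 4.
k = 4 works: Tue morning→Kapoor, Tue afternoon→Cruz, Tue evening→Cruz+Leclerc, Wed morning→Cruz, Wed afternoon→Larsen+Leclerc, Wed evening→Kapoor+Eriksen, Thu morning→Kapoor+Cruz, Thu afternoon→Kapoor, Thu evening→Eriksen+Leclerc, Fri morning→Eriksen+Larsen.
Loads: Kapoor 4, Cruz 4, Eriksen 3, Larsen 2, Leclerc 3 — all ≤ 4.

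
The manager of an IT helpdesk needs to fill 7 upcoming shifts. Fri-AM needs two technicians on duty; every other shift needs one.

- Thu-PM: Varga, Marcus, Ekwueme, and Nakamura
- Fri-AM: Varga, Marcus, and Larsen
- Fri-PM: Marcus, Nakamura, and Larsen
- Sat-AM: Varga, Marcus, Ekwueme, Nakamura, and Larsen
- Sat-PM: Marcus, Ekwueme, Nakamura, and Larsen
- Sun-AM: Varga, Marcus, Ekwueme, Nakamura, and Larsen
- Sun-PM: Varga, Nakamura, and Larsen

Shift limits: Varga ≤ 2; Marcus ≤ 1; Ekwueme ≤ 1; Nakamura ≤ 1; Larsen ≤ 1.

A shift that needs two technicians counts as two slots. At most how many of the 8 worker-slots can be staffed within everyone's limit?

Total capacity across all technicians is 2+1+1+1+1 = 6, and 8 slots are needed, so at most 6 can be filled.
An assignment achieving 6: Thu-PM→Ekwueme, Fri-AM→Varga+Marcus, Fri-PM→Nakamura, Sat-PM→Larsen, Sun-PM→Varga.
Loads: Varga 2/2, Marcus 1/1, Ekwueme 1/1, Nakamura 1/1, Larsen 1/1.

6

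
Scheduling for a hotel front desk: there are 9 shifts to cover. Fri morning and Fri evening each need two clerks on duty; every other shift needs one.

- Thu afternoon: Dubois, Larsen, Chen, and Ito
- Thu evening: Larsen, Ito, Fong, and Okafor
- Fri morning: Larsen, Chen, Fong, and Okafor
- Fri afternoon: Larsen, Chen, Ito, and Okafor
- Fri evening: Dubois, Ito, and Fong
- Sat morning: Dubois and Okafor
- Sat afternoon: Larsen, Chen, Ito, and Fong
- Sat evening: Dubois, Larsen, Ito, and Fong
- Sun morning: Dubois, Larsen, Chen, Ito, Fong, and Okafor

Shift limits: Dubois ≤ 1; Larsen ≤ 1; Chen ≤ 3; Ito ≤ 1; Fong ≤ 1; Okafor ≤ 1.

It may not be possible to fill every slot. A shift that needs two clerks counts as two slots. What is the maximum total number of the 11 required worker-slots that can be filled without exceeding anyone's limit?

8

Total capacity across all clerks is 1+1+3+1+1+1 = 8, and 11 slots are needed, so at most 8 can be filled.
An assignment achieving 8: Thu afternoon→Larsen, Thu evening→Okafor, Fri morning→Chen, Fri afternoon→Chen, Fri evening→Ito+Fong, Sat morning→Dubois, Sat afternoon→Chen.
Loads: Dubois 1/1, Larsen 1/1, Chen 3/3, Ito 1/1, Fong 1/1, Okafor 1/1.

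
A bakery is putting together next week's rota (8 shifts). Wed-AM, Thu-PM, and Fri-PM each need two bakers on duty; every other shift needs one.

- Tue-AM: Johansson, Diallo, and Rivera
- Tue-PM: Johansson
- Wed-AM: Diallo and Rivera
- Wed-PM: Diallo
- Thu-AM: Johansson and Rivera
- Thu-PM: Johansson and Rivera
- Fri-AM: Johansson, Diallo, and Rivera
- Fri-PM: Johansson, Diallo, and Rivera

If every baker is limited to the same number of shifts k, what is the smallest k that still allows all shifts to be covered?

With 3 bakers and 11 worker-slots to fill, someone must work at least ⌈11/3⌉ = 4 shifts, so k ≥ 4.
k = 4 works: Tue-AM→Johansson, Tue-PM→Johansson, Wed-AM→Diallo+Rivera, Wed-PM→Diallo, Thu-AM→Johansson, Thu-PM→Johansson+Rivera, Fri-AM→Diallo, Fri-PM→Diallo+Rivera.
Loads: Johansson 4, Diallo 4, Rivera 3 — all ≤ 4.

4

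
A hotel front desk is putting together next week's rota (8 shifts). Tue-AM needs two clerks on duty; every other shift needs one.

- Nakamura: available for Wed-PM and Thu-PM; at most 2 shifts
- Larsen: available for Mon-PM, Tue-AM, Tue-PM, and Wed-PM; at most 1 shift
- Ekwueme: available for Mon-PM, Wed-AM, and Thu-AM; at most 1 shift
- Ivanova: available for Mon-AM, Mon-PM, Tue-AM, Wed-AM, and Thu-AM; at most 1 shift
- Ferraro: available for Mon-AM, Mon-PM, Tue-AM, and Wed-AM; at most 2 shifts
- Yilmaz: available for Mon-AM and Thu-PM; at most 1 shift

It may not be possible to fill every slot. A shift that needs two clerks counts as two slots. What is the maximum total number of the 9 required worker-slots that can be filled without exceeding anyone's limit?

8

Total capacity across all clerks is 2+1+1+1+2+1 = 8, and 9 slots are needed, so at most 8 can be filled.
An assignment achieving 8: Mon-AM→Yilmaz, Tue-AM→Ivanova+Ferraro, Tue-PM→Larsen, Wed-AM→Ferraro, Wed-PM→Nakamura, Thu-AM→Ekwueme, Thu-PM→Nakamura.
Loads: Nakamura 2/2, Larsen 1/1, Ekwueme 1/1, Ivanova 1/1, Ferraro 2/2, Yilmaz 1/1.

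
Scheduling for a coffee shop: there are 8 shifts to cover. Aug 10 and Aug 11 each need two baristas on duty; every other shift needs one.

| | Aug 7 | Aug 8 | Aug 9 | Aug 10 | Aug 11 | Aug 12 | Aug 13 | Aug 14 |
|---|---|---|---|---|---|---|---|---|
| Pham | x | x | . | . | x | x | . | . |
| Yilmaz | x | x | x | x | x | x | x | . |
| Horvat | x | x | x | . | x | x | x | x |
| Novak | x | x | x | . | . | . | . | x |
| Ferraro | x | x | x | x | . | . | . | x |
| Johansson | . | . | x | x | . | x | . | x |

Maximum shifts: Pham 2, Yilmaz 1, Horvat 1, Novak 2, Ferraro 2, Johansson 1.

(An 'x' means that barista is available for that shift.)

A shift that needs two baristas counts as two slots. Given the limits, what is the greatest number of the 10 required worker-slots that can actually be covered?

Total capacity across all baristas is 2+1+1+2+2+1 = 9, and 10 slots are needed, so at most 9 can be filled.
An assignment achieving 9: Aug 7→Novak, Aug 8→Ferraro, Aug 10→Ferraro+Johansson, Aug 11→Pham+Horvat, Aug 12→Pham, Aug 13→Yilmaz, Aug 14→Novak.
Loads: Pham 2/2, Yilmaz 1/1, Horvat 1/1, Novak 2/2, Ferraro 2/2, Johansson 1/1.

9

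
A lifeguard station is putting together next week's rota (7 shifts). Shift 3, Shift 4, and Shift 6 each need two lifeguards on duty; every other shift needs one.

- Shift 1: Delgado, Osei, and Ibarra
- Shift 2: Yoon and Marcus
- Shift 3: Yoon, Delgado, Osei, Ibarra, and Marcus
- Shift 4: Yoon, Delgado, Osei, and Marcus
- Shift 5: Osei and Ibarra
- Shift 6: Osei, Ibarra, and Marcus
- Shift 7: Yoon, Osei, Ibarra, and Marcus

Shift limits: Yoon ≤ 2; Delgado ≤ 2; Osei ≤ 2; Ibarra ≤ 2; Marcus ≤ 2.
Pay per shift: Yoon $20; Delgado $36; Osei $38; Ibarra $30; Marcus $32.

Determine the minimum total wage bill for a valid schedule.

$312

Picking the cheapest available lifeguard for each shift independently would cost $264, but that ignores the shift limits.
An optimal schedule: Shift 1→Delgado, Shift 2→Yoon, Shift 3→Ibarra+Marcus, Shift 4→Delgado+Marcus, Shift 5→Osei, Shift 6→Osei+Ibarra, Shift 7→Yoon.
Total: 36 + 20 + 30 + 32 + 36 + 32 + 38 + 38 + 30 + 20 = $312.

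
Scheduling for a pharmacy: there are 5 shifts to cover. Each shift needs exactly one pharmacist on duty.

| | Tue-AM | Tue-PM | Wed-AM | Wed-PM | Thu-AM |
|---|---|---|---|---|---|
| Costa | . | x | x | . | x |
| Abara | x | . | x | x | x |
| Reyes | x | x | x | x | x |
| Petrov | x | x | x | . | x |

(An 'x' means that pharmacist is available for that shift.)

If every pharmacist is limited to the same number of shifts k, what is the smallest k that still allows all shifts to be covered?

2

With 4 pharmacists and 5 worker-slots to fill, someone must work at least ⌈5/4⌉ = 2 shifts, so k ≥ 2.
k = 2 works: Tue-AM→Abara, Tue-PM→Costa, Wed-AM→Costa, Wed-PM→Abara, Thu-AM→Reyes.
Loads: Costa 2, Abara 2, Reyes 1, Petrov 0 — all ≤ 2.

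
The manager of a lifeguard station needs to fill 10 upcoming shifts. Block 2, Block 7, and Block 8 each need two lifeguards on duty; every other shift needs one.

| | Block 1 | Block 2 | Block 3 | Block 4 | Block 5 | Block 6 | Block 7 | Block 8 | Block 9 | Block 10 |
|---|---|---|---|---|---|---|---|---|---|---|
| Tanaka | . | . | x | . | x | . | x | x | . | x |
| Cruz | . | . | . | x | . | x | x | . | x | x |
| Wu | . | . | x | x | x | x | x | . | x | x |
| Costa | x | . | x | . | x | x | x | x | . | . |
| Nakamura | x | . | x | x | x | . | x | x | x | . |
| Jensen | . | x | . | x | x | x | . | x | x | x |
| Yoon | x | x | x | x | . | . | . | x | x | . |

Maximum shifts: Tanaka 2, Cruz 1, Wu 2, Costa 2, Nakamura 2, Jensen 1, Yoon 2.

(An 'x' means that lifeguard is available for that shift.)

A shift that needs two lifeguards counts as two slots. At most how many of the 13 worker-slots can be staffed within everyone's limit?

Total capacity across all lifeguards is 2+1+2+2+2+1+2 = 12, and 13 slots are needed, so at most 12 can be filled.
An assignment achieving 12: Block 1→Costa, Block 2→Jensen+Yoon, Block 3→Tanaka, Block 4→Wu, Block 5→Wu, Block 6→Cruz, Block 7→Costa+Nakamura, Block 8→Nakamura+Yoon, Block 10→Tanaka.
Loads: Tanaka 2/2, Cruz 1/1, Wu 2/2, Costa 2/2, Nakamura 2/2, Jensen 1/1, Yoon 2/2.

12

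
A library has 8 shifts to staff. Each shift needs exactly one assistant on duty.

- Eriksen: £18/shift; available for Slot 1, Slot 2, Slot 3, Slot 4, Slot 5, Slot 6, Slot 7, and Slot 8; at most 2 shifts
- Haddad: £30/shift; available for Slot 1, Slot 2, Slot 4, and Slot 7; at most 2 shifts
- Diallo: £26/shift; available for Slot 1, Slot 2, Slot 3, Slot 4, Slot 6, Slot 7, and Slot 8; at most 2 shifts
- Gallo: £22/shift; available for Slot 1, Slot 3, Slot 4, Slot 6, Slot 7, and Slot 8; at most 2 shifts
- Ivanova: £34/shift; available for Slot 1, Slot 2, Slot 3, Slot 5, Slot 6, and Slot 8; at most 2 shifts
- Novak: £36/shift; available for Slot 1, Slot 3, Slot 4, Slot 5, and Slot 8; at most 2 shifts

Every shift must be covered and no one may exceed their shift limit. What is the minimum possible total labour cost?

Picking the cheapest available assistant for each shift independently would cost £144, but that ignores the shift limits.
An optimal schedule: Slot 1→Gallo, Slot 2→Eriksen, Slot 3→Diallo, Slot 4→Haddad, Slot 5→Eriksen, Slot 6→Diallo, Slot 7→Haddad, Slot 8→Gallo.
Total: 22 + 18 + 26 + 30 + 18 + 26 + 30 + 22 = £192.

£192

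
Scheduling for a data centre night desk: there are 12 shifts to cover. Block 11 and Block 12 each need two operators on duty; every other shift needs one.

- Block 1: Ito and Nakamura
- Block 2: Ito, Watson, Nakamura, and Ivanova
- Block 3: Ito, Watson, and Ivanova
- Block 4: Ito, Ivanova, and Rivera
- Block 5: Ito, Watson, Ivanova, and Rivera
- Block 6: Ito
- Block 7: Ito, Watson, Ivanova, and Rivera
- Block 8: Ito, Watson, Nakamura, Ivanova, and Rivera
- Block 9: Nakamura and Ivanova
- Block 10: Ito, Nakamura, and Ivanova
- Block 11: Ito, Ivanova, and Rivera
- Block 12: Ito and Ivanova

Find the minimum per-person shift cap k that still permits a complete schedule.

With 5 operators and 14 worker-slots to fill, someone must work at least ⌈14/5⌉ = 3 shifts, so k ≥ 3.
k = 3 works: Block 1→Ito, Block 2→Watson, Block 3→Watson, Block 4→Ivanova, Block 5→Watson, Block 6→Ito, Block 7→Rivera, Block 8→Nakamura, Block 9→Nakamura, Block 10→Nakamura, Block 11→Ivanova+Rivera, Block 12→Ito+Ivanova.
Loads: Ito 3, Watson 3, Nakamura 3, Ivanova 3, Rivera 2 — all ≤ 3.

3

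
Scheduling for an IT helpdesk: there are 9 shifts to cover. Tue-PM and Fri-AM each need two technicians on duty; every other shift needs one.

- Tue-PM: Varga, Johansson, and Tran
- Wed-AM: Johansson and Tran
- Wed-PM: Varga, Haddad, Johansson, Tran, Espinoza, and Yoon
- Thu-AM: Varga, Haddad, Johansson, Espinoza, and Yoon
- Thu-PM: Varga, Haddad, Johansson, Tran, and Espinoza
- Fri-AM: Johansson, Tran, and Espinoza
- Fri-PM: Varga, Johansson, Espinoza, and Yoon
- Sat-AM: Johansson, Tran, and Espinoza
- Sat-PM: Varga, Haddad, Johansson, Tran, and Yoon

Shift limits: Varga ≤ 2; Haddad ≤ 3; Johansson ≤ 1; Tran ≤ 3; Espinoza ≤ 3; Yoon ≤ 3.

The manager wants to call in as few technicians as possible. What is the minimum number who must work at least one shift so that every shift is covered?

11 slots to fill and no one can take more than 3, so at least ⌈11/3⌉ = 4 technicians are needed.
Varga, Haddad, Tran, and Espinoza alone can cover everything: Tue-PM→Varga+Tran, Wed-AM→Tran, Wed-PM→Haddad, Thu-AM→Haddad, Thu-PM→Espinoza, Fri-AM→Tran+Espinoza, Fri-PM→Varga, Sat-AM→Espinoza, Sat-PM→Haddad.

4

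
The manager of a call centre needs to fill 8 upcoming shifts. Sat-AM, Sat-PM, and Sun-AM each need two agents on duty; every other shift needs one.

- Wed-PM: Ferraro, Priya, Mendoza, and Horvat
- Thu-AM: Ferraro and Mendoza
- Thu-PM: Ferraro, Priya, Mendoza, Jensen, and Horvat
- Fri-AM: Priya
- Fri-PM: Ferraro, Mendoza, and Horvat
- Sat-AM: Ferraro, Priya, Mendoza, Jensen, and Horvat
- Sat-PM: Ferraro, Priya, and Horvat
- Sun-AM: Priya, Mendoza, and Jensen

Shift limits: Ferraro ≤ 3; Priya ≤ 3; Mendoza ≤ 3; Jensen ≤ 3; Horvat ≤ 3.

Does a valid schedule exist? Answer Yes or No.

Fri-AM can only be covered by Priya, so that assignment is forced.
One valid schedule: Wed-PM→Mendoza, Thu-AM→Ferraro, Thu-PM→Mendoza, Fri-AM→Priya, Fri-PM→Ferraro, Sat-AM→Jensen+Horvat, Sat-PM→Ferraro+Priya, Sun-AM→Priya+Mendoza.
Loads: Ferraro 3/3, Priya 3/3, Mendoza 3/3, Jensen 1/3, Horvat 1/3 — all within limits.

Yes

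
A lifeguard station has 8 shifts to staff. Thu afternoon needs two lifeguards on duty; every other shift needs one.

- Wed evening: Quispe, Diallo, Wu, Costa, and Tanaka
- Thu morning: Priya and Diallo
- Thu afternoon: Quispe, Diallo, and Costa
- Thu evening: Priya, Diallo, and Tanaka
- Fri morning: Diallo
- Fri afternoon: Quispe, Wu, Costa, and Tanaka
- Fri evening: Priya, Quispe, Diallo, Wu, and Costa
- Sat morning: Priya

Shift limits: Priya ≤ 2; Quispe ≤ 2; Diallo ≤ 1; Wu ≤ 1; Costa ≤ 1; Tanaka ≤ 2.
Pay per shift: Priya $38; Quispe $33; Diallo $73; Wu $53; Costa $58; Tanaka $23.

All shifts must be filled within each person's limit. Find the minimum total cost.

Fri morning can only be covered by Diallo, so that assignment is forced.
Sat morning can only be covered by Priya, so that assignment is forced.
Picking the cheapest available lifeguard for each shift independently would cost $342, but that ignores the shift limits.
An optimal schedule: Wed evening→Tanaka, Thu morning→Priya, Thu afternoon→Quispe+Costa, Thu evening→Tanaka, Fri morning→Diallo, Fri afternoon→Quispe, Fri evening→Wu, Sat morning→Priya.
Total: 23 + 38 + 33 + 58 + 23 + 73 + 33 + 53 + 38 = $372.

$372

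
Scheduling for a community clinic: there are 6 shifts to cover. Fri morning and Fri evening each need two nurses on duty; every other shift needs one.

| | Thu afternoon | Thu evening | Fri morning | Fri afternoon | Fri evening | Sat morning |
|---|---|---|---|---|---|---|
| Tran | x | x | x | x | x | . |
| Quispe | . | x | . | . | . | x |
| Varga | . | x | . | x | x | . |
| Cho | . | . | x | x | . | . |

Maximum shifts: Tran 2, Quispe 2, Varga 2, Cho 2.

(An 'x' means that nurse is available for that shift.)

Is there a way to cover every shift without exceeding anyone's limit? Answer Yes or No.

No

Total capacity is 8 and 8 slots are needed, so capacity alone doesn't rule it out.
Shifts {Thu afternoon, Fri morning, Fri evening} need 5 worker-slots in total, but the nurses available for any of those shifts (Tran, Varga, and Cho) can supply at most 4 among them. So no valid schedule exists.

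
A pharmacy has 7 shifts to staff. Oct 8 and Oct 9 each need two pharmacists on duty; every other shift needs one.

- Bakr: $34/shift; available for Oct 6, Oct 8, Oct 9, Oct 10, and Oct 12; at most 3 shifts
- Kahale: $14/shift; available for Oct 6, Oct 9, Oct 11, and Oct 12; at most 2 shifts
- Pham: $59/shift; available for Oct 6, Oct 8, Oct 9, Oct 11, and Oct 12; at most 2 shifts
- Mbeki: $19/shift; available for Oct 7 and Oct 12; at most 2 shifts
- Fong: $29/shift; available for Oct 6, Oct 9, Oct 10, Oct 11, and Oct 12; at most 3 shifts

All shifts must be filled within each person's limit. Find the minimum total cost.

Oct 7 can only be covered by Mbeki, so that assignment is forced.
Oct 8 can only be covered by Bakr and Pham, so that assignment is forced.
Picking the cheapest available pharmacist for each shift independently would cost $226, but that ignores the shift limits.
An optimal schedule: Oct 6→Fong, Oct 7→Mbeki, Oct 8→Bakr+Pham, Oct 9→Kahale+Fong, Oct 10→Fong, Oct 11→Kahale, Oct 12→Mbeki.
Total: 29 + 19 + 34 + 59 + 14 + 29 + 29 + 14 + 19 = $246.

$246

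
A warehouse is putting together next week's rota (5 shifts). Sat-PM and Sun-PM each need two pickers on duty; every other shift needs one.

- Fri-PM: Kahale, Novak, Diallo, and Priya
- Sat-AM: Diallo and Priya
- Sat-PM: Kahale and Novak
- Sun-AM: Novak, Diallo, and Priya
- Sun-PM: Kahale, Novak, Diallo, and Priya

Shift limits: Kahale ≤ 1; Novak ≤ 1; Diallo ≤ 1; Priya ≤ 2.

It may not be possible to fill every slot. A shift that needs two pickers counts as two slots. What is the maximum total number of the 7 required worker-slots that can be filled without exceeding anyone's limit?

Total capacity across all pickers is 1+1+1+2 = 5, and 7 slots are needed, so at most 5 can be filled.
An assignment achieving 5: Fri-PM→Priya, Sat-AM→Diallo, Sat-PM→Kahale+Novak, Sun-AM→Priya.
Loads: Kahale 1/1, Novak 1/1, Diallo 1/1, Priya 2/2.

5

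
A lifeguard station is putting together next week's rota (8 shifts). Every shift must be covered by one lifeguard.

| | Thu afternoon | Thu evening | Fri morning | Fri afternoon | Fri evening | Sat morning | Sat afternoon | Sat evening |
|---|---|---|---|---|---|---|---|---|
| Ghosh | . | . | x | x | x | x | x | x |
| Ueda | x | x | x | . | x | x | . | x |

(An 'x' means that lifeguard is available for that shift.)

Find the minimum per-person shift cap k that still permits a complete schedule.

4

With 2 lifeguards and 8 worker-slots to fill, someone must work at least ⌈8/2⌉ = 4 shifts, so k ≥ 4.
k = 4 works: Thu afternoon→Ueda, Thu evening→Ueda, Fri morning→Ghosh, Fri afternoon→Ghosh, Fri evening→Ghosh, Sat morning→Ueda, Sat afternoon→Ghosh, Sat evening→Ueda.
Loads: Ghosh 4, Ueda 4 — all ≤ 4.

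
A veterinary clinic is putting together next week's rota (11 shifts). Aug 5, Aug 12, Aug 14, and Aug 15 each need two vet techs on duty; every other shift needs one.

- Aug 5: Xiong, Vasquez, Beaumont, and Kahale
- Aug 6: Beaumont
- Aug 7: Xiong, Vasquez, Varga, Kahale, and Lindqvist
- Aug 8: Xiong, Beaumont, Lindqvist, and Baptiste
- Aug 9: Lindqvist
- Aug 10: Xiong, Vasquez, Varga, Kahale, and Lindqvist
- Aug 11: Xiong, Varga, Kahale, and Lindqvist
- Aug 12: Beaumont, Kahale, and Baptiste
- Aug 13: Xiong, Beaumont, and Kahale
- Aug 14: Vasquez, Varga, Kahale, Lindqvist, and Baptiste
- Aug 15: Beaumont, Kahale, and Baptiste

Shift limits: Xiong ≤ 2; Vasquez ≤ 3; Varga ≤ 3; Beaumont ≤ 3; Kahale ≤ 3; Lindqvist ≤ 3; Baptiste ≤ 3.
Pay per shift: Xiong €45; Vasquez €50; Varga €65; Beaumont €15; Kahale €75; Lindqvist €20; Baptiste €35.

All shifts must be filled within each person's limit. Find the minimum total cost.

€515

Aug 6 can only be covered by Beaumont, so that assignment is forced.
Aug 9 can only be covered by Lindqvist, so that assignment is forced.
Picking the cheapest available vet tech for each shift independently would cost €340, but that ignores the shift limits.
An optimal schedule: Aug 5→Xiong+Vasquez, Aug 6→Beaumont, Aug 7→Vasquez, Aug 8→Lindqvist, Aug 9→Lindqvist, Aug 10→Vasquez, Aug 11→Lindqvist, Aug 12→Beaumont+Baptiste, Aug 13→Xiong, Aug 14→Baptiste+Varga, Aug 15→Beaumont+Baptiste.
Total: 45 + 50 + 15 + 50 + 20 + 20 + 50 + 20 + 15 + 35 + 45 + 35 + 65 + 15 + 35 = €515.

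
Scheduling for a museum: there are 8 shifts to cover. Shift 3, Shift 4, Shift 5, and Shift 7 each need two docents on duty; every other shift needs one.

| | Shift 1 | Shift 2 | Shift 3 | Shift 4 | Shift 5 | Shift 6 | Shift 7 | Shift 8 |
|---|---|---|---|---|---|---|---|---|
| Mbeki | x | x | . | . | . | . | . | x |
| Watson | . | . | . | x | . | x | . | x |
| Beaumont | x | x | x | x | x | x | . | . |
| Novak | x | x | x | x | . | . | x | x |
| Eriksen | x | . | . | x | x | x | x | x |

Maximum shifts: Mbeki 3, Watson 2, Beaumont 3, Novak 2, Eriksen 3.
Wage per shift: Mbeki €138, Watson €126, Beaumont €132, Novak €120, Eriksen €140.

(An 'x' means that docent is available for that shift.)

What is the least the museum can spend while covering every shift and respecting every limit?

Shift 3 can only be covered by Beaumont and Novak, so that assignment is forced.
Shift 5 can only be covered by Beaumont and Eriksen, so that assignment is forced.
Shift 7 can only be covered by Novak and Eriksen, so that assignment is forced.
Picking the cheapest available docent for each shift independently would cost €1516, but that ignores the shift limits.
An optimal schedule: Shift 1→Mbeki, Shift 2→Mbeki, Shift 3→Beaumont+Novak, Shift 4→Watson+Beaumont, Shift 5→Beaumont+Eriksen, Shift 6→Watson, Shift 7→Novak+Eriksen, Shift 8→Mbeki.
Total: 138 + 138 + 132 + 120 + 126 + 132 + 132 + 140 + 126 + 120 + 140 + 138 = €1582.

€1582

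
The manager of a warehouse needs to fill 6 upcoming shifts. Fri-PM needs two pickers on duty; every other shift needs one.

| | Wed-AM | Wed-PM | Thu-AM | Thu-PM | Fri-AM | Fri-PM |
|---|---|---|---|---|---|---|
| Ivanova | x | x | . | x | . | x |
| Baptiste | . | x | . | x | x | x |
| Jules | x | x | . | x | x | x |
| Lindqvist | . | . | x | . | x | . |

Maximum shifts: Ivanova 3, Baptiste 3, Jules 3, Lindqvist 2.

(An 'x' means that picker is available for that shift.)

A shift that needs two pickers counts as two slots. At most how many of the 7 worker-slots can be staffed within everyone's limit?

Total capacity across all pickers is 3+3+3+2 = 11, and 7 slots are needed, so at most 7 can be filled.
An assignment achieving 7: Wed-AM→Ivanova, Wed-PM→Ivanova, Thu-AM→Lindqvist, Thu-PM→Ivanova, Fri-AM→Baptiste, Fri-PM→Baptiste+Jules.
Loads: Ivanova 3/3, Baptiste 2/3, Jules 1/3, Lindqvist 1/2.

7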